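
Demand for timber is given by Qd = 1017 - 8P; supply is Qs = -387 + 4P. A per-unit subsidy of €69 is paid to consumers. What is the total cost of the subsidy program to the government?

Government cost = €18285

Pre-subsidy: 1017 - 8P = -387 + 4P gives P* = 117, Q* = 81.
With the rebate, buyers effectively pay Pb = Ps − 69, where Ps is the price sellers receive.
Demand in terms of Ps becomes Qd = 1017 − 8(Ps − 69) = 1569 - 8Ps. Setting this equal to supply: 1569 - 8Ps = -387 + 4Ps, so Ps = 163.
Buyers pay Pb = 163 − 69 = 94; Q' = -387 + 4·163 = 265.
Government outlay = subsidy × quantity = 69 × 265 = 18285.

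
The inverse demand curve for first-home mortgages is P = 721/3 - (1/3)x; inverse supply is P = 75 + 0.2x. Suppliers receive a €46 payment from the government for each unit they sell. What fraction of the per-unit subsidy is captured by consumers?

Pre-subsidy: 721/3 - (1/3)x = 75 + 0.2x gives x* = 310 and P* = 137.
With the subsidy, sellers receive Ps = Pb + 46 for each unit, where Pb is the price buyers pay.
On the curves, Pb = 721/3 - (1/3)x and Ps = 75 + 0.2x; the wedge Ps − Pb = 46 gives 75 + 0.2x − (721/3 - (1/3)x) = 46, so x' = 396.25.
Then Pb = 721/3 − (1/3)·396.25 = 108.25 and Ps = 75 + 0.2·396.25 = 154.25.
Buyers' price falls by P* − Pb = 137 − 108.25 = 28.75; sellers' price rises by Ps − P* = 154.25 − 137 = 17.25.
So consumers capture 28.75/46 = 0.625 of each unit of subsidy.

Consumer share = 0.625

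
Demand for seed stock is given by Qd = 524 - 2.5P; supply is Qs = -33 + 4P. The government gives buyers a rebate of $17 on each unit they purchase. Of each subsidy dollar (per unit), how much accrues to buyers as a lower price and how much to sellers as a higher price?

Buyers gain 136/13 per unit; sellers gain 85/13 per unit

Pre-subsidy: 524 - 2.5P = -33 + 4P gives P* = 1114/13, Q* = 4027/13.
With the rebate, buyers effectively pay Pb = Ps − 17, where Ps is the price sellers receive.
Demand in terms of Ps becomes Qd = 524 − 2.5(Ps − 17) = 566.5 - 2.5Ps. Setting this equal to supply: 566.5 - 2.5Ps = -33 + 4Ps, so Ps = 1199/13.
Buyers pay Pb = 1199/13 − 17 = 978/13; Q' = -33 + 4·(1199/13) = 4367/13.
Buyers' price falls by P* − Pb = 1114/13 − 978/13 = 136/13; sellers' price rises by Ps − P* = 1199/13 − 1114/13 = 85/13.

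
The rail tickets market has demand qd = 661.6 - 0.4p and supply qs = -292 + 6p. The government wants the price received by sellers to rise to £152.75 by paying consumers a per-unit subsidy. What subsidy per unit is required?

At a seller price of 152.75, quantity supplied is -292 + 6·152.75 = 624.5.
Buyers absorb 624.5 only when they pay pb with 661.6 − 0.4·pb = 624.5, i.e. pb = 92.75.
s = ps − pb = 152.75 − 92.75 = 60.

Required subsidy s = £60 per unit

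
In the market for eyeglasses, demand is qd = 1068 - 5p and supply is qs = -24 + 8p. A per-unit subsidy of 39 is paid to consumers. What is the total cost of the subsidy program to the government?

Government cost = 29952

Pre-subsidy: 1068 - 5p = -24 + 8p gives p* = 84, q* = 648.
With the rebate, buyers effectively pay pb = ps − 39, where ps is the price sellers receive.
Demand in terms of ps becomes qd = 1068 − 5(ps − 39) = 1263 - 5ps. Setting this equal to supply: 1263 - 5ps = -24 + 8ps, so ps = 99.
Buyers pay pb = 99 − 39 = 60; q' = -24 + 8·99 = 768.
Government outlay = subsidy × quantity = 39 × 768 = 29952.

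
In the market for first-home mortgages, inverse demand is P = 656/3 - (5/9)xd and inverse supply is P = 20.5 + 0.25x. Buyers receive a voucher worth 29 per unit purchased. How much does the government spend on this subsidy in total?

Pre-subsidy: 656/3 - (5/9)x = 20.5 + 0.25x gives x* = 246 and P* = 82.
With the rebate, buyers effectively pay Pb = Ps − 29, where Ps is the price sellers receive.
On the curves, Pb = 656/3 - (5/9)x and Ps = 20.5 + 0.25x; the wedge Ps − Pb = 29 gives 20.5 + 0.25x − (656/3 - (5/9)x) = 29, so x' = 282.
Then Pb = 656/3 − (5/9)·282 = 62 and Ps = 20.5 + 0.25·282 = 91.
Government outlay = subsidy × quantity = 29 × 282 = 8178.

Government cost = 8178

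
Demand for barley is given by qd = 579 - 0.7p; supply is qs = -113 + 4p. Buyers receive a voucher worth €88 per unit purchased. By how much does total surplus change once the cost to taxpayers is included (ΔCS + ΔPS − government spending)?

Net change in total surplus = -108416/47

Pre-subsidy: 579 - 0.7p = -113 + 4p gives p* = 6920/47, q* = 22369/47.
With the rebate, buyers effectively pay pb = ps − 88, where ps is the price sellers receive.
Demand in terms of ps becomes qd = 579 − 0.7(ps − 88) = 640.6 - 0.7ps. Setting this equal to supply: 640.6 - 0.7ps = -113 + 4ps, so ps = 7536/47.
Buyers pay pb = 7536/47 − 88 = 3400/47; q' = -113 + 4·(7536/47) = 24833/47.
ΔCS = ½(22369/47 + 24833/47)(6920/47 − 3400/47) = 83075520/2209; ΔPS = ½(22369/47 + 24833/47)(7536/47 − 6920/47) = 14538216/2209.
Government spending = 88 × 24833/47 = 2185304/47.
Net change = 83075520/2209 + 14538216/2209 − 2185304/47 = -108416/47. The loss equals the DWL triangle ½·88·2464/47.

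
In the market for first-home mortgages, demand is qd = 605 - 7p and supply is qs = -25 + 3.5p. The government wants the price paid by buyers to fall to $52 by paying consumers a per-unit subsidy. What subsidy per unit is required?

Required subsidy s = $24 per unit

At a buyer price of 52, quantity demanded is 605 − 7·52 = 241.
Sellers supply 241 only when they receive ps with -25 + 3.5·ps = 241, i.e. ps = 76.
s = ps − pb = 76 − 52 = 24.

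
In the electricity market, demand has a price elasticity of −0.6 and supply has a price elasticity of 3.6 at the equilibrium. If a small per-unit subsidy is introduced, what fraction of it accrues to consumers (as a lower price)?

For a small subsidy around the equilibrium, the benefit split depends on the relative slopes, which at a point are proportional to the elasticities.
Buyer share = εs/(εs + |εd|) = 3.6/(3.6 + 0.6) = 6/7; seller share = |εd|/(εs + |εd|) = 1/7.

Consumer share = 6/7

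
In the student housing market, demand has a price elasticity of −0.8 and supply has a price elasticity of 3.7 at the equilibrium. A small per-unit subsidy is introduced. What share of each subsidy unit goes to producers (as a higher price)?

Producer share = 8/45

For a small subsidy around the equilibrium, the benefit split depends on the relative slopes, which at a point are proportional to the elasticities.
Buyer share = εs/(εs + |εd|) = 3.7/(3.7 + 0.8) = 37/45; seller share = |εd|/(εs + |εd|) = 8/45.
So producers capture 8/45 of the subsidy.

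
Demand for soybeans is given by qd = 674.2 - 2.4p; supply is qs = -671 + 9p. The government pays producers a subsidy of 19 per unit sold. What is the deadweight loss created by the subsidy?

Deadweight loss = 342

Pre-subsidy: 674.2 - 2.4p = -671 + 9p gives p* = 118, q* = 391.
With the subsidy, sellers receive ps = pb + 19 for each unit, where pb is the price buyers pay.
Supply in terms of pb becomes qs = -671 + 9(pb + 19) = -500 + 9pb. Setting this equal to demand: 674.2 - 2.4pb = -500 + 9pb, so pb = 103.
Sellers receive ps = 103 + 19 = 122; q' = 674.2 − 2.4·103 = 427.
The subsidy expands output by 427 − 391 = 36 past the efficient level; on those units the gap between marginal cost and willingness to pay runs from 0 up to 19.
DWL = ½ × 19 × 36 = 342.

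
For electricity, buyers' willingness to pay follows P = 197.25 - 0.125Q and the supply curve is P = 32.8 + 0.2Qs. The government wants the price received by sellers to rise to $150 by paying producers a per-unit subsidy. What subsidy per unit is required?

Required subsidy s = $26 per unit

At a seller price of 150, quantity supplied is -164 + 5·150 = 586.
Buyers absorb 586 only when they pay Pb = 197.25 − 0.125·586 = 124.
s = Ps − Pb = 150 − 124 = 26.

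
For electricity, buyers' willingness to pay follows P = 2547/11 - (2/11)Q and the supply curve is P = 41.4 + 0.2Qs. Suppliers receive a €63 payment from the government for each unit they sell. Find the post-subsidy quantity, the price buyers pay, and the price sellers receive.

Q' = 663; buyers pay €111; sellers receive €174

Pre-subsidy: 2547/11 - (2/11)Q = 41.4 + 0.2Q gives Q* = 498 and P* = 141.
With the subsidy, sellers receive Ps = Pb + 63 for each unit, where Pb is the price buyers pay.
On the curves, Pb = 2547/11 - (2/11)Q and Ps = 41.4 + 0.2Q; the wedge Ps − Pb = 63 gives 41.4 + 0.2Q − (2547/11 - (2/11)Q) = 63, so Q' = 663.
Then Pb = 2547/11 − (2/11)·663 = 111 and Ps = 41.4 + 0.2·663 = 174.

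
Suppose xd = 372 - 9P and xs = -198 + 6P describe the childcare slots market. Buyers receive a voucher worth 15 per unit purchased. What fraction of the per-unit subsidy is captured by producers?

Pre-subsidy: 372 - 9P = -198 + 6P gives P* = 38, x* = 30.
With the rebate, buyers effectively pay Pb = Ps − 15, where Ps is the price sellers receive.
Demand in terms of Ps becomes xd = 372 − 9(Ps − 15) = 507 - 9Ps. Setting this equal to supply: 507 - 9Ps = -198 + 6Ps, so Ps = 47.
Buyers pay Pb = 47 − 15 = 32; x' = -198 + 6·47 = 84.
Buyers' price falls by P* − Pb = 38 − 32 = 6; sellers' price rises by Ps − P* = 47 − 38 = 9.
So producers capture 9/15 = 0.6 of each unit of subsidy.

Producer share = 0.6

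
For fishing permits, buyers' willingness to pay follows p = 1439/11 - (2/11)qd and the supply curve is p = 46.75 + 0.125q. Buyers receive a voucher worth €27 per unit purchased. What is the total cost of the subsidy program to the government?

Pre-subsidy: 1439/11 - (2/11)q = 46.75 + 0.125q gives q* = 274 and p* = 81.
With the rebate, buyers effectively pay pb = ps − 27, where ps is the price sellers receive.
On the curves, pb = 1439/11 - (2/11)q and ps = 46.75 + 0.125q; the wedge ps − pb = 27 gives 46.75 + 0.125q − (1439/11 - (2/11)q) = 27, so q' = 362.
Then pb = 1439/11 − (2/11)·362 = 65 and ps = 46.75 + 0.125·362 = 92.
Government outlay = subsidy × quantity = 27 × 362 = 9774.

Government cost = €9774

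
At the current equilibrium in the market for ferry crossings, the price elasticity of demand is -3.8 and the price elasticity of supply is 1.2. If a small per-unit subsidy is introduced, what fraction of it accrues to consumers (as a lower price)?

Consumer share = 0.24

For a small subsidy around the equilibrium, the benefit split depends on the relative slopes, which at a point are proportional to the elasticities.
Buyer share = εs/(εs + |εd|) = 1.2/(1.2 + 3.8) = 0.24; seller share = |εd|/(εs + |εd|) = 0.76.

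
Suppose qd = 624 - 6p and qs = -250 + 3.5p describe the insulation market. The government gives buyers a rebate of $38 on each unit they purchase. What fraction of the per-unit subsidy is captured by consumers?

Consumer share = 7/19

Pre-subsidy: 624 - 6p = -250 + 3.5p gives p* = 92, q* = 72.
With the rebate, buyers effectively pay pb = ps − 38, where ps is the price sellers receive.
Demand in terms of ps becomes qd = 624 − 6(ps − 38) = 852 - 6ps. Setting this equal to supply: 852 - 6ps = -250 + 3.5ps, so ps = 116.
Buyers pay pb = 116 − 38 = 78; q' = -250 + 3.5·116 = 156.
Buyers' price falls by p* − pb = 92 − 78 = 14; sellers' price rises by ps − p* = 116 − 92 = 24.
So consumers capture 14/38 = 7/19 of each unit of subsidy.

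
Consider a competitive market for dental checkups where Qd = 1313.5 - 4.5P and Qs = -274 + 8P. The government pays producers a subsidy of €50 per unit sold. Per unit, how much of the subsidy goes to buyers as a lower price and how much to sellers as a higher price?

Buyers gain €32 per unit; sellers gain €18 per unit

Pre-subsidy: 1313.5 - 4.5P = -274 + 8P gives P* = 127, Q* = 742.
With the subsidy, sellers receive Ps = Pb + 50 for each unit, where Pb is the price buyers pay.
Supply in terms of Pb becomes Qs = -274 + 8(Pb + 50) = 126 + 8Pb. Setting this equal to demand: 1313.5 - 4.5Pb = 126 + 8Pb, so Pb = 95.
Sellers receive Ps = 95 + 50 = 145; Q' = 1313.5 − 4.5·95 = 886.
Buyers' price falls by P* − Pb = 127 − 95 = 32; sellers' price rises by Ps − P* = 145 − 127 = 18.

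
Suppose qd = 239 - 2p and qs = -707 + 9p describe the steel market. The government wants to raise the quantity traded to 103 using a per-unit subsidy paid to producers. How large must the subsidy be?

Required subsidy s = 22 per unit

At q = 103, invert demand for the buyer price: pb = (239 − 103)/2 = 68; invert supply for the seller price: ps = (103 − (-707))/9 = 90.
The subsidy must fill the gap: s = ps − pb = 90 − 68 = 22.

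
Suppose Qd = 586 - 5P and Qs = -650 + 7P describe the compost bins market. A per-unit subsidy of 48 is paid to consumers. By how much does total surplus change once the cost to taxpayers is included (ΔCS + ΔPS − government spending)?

Pre-subsidy: 586 - 5P = -650 + 7P gives P* = 103, Q* = 71.
With the rebate, buyers effectively pay Pb = Ps − 48, where Ps is the price sellers receive.
Demand in terms of Ps becomes Qd = 586 − 5(Ps − 48) = 826 - 5Ps. Setting this equal to supply: 826 - 5Ps = -650 + 7Ps, so Ps = 123.
Buyers pay Pb = 123 − 48 = 75; Q' = -650 + 7·123 = 211.
ΔCS = ½(71 + 211)(103 − 75) = 3948; ΔPS = ½(71 + 211)(123 − 103) = 2820.
Government spending = 48 × 211 = 10128.
Net change = 3948 + 2820 − 10128 = -3360. The loss equals the DWL triangle ½·48·140.

Net change in total surplus = -3360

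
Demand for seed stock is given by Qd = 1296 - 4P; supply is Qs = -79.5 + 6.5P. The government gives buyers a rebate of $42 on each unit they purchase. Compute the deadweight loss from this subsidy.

Deadweight loss = $2184

Pre-subsidy: 1296 - 4P = -79.5 + 6.5P gives P* = 131, Q* = 772.
With the rebate, buyers effectively pay Pb = Ps − 42, where Ps is the price sellers receive.
Demand in terms of Ps becomes Qd = 1296 − 4(Ps − 42) = 1464 - 4Ps. Setting this equal to supply: 1464 - 4Ps = -79.5 + 6.5Ps, so Ps = 147.
Buyers pay Pb = 147 − 42 = 105; Q' = -79.5 + 6.5·147 = 876.
The subsidy expands output by 876 − 772 = 104 past the efficient level; on those units the gap between marginal cost and willingness to pay runs from 0 up to 42.
DWL = ½ × 42 × 104 = 2184.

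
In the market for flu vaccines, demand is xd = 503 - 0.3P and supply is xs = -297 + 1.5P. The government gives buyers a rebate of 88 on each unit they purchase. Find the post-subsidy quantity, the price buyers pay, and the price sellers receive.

x' = 1175/3; buyers pay 3340/9; sellers receive 4132/9

Pre-subsidy: 503 - 0.3P = -297 + 1.5P gives P* = 4000/9, x* = 1109/3.
With the rebate, buyers effectively pay Pb = Ps − 88, where Ps is the price sellers receive.
Demand in terms of Ps becomes xd = 503 − 0.3(Ps − 88) = 529.4 - 0.3Ps. Setting this equal to supply: 529.4 - 0.3Ps = -297 + 1.5Ps, so Ps = 4132/9.
Buyers pay Pb = 4132/9 − 88 = 3340/9; x' = -297 + 1.5·(4132/9) = 1175/3.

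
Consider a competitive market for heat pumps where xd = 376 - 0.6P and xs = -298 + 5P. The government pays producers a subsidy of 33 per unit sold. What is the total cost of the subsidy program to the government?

Government cost = 297033/28

Pre-subsidy: 376 - 0.6P = -298 + 5P gives P* = 1685/14, x* = 4253/14.
With the subsidy, sellers receive Ps = Pb + 33 for each unit, where Pb is the price buyers pay.
Supply in terms of Pb becomes xs = -298 + 5(Pb + 33) = -133 + 5Pb. Setting this equal to demand: 376 - 0.6Pb = -133 + 5Pb, so Pb = 2545/28.
Sellers receive Ps = 2545/28 + 33 = 3469/28; x' = 376 − 0.6·(2545/28) = 9001/28.
Government outlay = subsidy × quantity = 33 × 9001/28 = 297033/28.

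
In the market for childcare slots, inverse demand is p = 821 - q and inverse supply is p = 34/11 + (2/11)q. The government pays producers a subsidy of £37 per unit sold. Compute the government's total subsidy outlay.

Pre-subsidy: 821 - q = 34/11 + (2/11)q gives q* = 8997/13 and p* = 1676/13.
With the subsidy, sellers receive ps = pb + 37 for each unit, where pb is the price buyers pay.
On the curves, pb = 821 - q and ps = 34/11 + (2/11)q; the wedge ps − pb = 37 gives 34/11 + (2/11)q − (821 - q) = 37, so q' = 9404/13.
Then pb = 821 − 1·(9404/13) = 1269/13 and ps = 34/11 + (2/11)·(9404/13) = 1750/13.
Government outlay = subsidy × quantity = 37 × 9404/13 = 347948/13.

Government cost = 347948/13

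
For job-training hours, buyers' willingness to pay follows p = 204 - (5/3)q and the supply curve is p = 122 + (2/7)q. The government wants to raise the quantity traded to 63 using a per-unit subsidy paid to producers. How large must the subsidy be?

Required subsidy s = 41 per unit

At q = 63, from the demand curve buyers pay pb = 204 − (5/3)·63 = 99; from the supply curve sellers need ps = 122 + (2/7)·63 = 140.
The subsidy must fill the gap: s = ps − pb = 140 − 99 = 41.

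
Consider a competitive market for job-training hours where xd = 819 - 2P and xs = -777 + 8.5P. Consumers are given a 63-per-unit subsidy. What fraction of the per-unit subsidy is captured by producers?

Pre-subsidy: 819 - 2P = -777 + 8.5P gives P* = 152, x* = 515.
With the rebate, buyers effectively pay Pb = Ps − 63, where Ps is the price sellers receive.
Demand in terms of Ps becomes xd = 819 − 2(Ps − 63) = 945 - 2Ps. Setting this equal to supply: 945 - 2Ps = -777 + 8.5Ps, so Ps = 164.
Buyers pay Pb = 164 − 63 = 101; x' = -777 + 8.5·164 = 617.
Buyers' price falls by P* − Pb = 152 − 101 = 51; sellers' price rises by Ps − P* = 164 − 152 = 12.
So producers capture 12/63 = 4/21 of each unit of subsidy.

Producer share = 4/21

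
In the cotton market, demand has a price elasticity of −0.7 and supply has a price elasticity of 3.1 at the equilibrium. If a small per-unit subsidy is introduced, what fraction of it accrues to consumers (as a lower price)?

Consumer share = 31/38

For a small subsidy around the equilibrium, the benefit split depends on the relative slopes, which at a point are proportional to the elasticities.
Buyer share = εs/(εs + |εd|) = 3.1/(3.1 + 0.7) = 31/38; seller share = |εd|/(εs + |εd|) = 7/38.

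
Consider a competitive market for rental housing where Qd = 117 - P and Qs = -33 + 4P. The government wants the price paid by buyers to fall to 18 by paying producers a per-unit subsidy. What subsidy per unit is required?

Required subsidy s = 15 per unit

At a buyer price of 18, quantity demanded is 117 − 1·18 = 99.
Sellers supply 99 only when they receive Ps with -33 + 4·Ps = 99, i.e. Ps = 33.
s = Ps − Pb = 33 − 18 = 15.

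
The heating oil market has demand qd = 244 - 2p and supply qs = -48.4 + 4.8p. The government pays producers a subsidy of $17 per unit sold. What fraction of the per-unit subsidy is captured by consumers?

Pre-subsidy: 244 - 2p = -48.4 + 4.8p gives p* = 43, q* = 158.
With the subsidy, sellers receive ps = pb + 17 for each unit, where pb is the price buyers pay.
Supply in terms of pb becomes qs = -48.4 + 4.8(pb + 17) = 33.2 + 4.8pb. Setting this equal to demand: 244 - 2pb = 33.2 + 4.8pb, so pb = 31.
Sellers receive ps = 31 + 17 = 48; q' = 244 − 2·31 = 182.
Buyers' price falls by p* − pb = 43 − 31 = 12; sellers' price rises by ps − p* = 48 − 43 = 5.
So consumers capture 12/17 = 12/17 of each unit of subsidy.

Consumer share = 12/17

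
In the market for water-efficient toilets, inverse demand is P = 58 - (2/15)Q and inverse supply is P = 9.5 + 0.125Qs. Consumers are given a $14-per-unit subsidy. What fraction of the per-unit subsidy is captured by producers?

Producer share = 15/31

Pre-subsidy: 58 - (2/15)Q = 9.5 + 0.125Q gives Q* = 5820/31 and P* = 1022/31.
With the rebate, buyers effectively pay Pb = Ps − 14, where Ps is the price sellers receive.
On the curves, Pb = 58 - (2/15)Q and Ps = 9.5 + 0.125Q; the wedge Ps − Pb = 14 gives 9.5 + 0.125Q − (58 - (2/15)Q) = 14, so Q' = 7500/31.
Then Pb = 58 − (2/15)·(7500/31) = 798/31 and Ps = 9.5 + 0.125·(7500/31) = 1232/31.
Buyers' price falls by P* − Pb = 1022/31 − 798/31 = 224/31; sellers' price rises by Ps − P* = 1232/31 − 1022/31 = 210/31.
So producers capture (210/31)/14 = 15/31 of each unit of subsidy.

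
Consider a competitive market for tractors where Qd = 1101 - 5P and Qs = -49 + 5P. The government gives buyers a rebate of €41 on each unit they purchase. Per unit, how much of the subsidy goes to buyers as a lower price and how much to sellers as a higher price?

Buyers gain €20.5 per unit; sellers gain €20.5 per unit

Pre-subsidy: 1101 - 5P = -49 + 5P gives P* = 115, Q* = 526.
With the rebate, buyers effectively pay Pb = Ps − 41, where Ps is the price sellers receive.
Demand in terms of Ps becomes Qd = 1101 − 5(Ps − 41) = 1306 - 5Ps. Setting this equal to supply: 1306 - 5Ps = -49 + 5Ps, so Ps = 135.5.
Buyers pay Pb = 135.5 − 41 = 94.5; Q' = -49 + 5·135.5 = 628.5.
Buyers' price falls by P* − Pb = 115 − 94.5 = 20.5; sellers' price rises by Ps − P* = 135.5 − 115 = 20.5.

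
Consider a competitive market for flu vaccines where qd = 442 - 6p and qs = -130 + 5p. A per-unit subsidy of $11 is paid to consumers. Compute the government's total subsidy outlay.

Government cost = $1760

Pre-subsidy: 442 - 6p = -130 + 5p gives p* = 52, q* = 130.
With the rebate, buyers effectively pay pb = ps − 11, where ps is the price sellers receive.
Demand in terms of ps becomes qd = 442 − 6(ps − 11) = 508 - 6ps. Setting this equal to supply: 508 - 6ps = -130 + 5ps, so ps = 58.
Buyers pay pb = 58 − 11 = 47; q' = -130 + 5·58 = 160.
Government outlay = subsidy × quantity = 11 × 160 = 1760.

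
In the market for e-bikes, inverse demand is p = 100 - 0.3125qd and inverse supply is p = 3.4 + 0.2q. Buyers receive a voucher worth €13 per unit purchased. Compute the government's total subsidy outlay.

Government cost = 113984/41

Pre-subsidy: 100 - 0.3125q = 3.4 + 0.2q gives q* = 7728/41 and p* = 1685/41.
With the rebate, buyers effectively pay pb = ps − 13, where ps is the price sellers receive.
On the curves, pb = 100 - 0.3125q and ps = 3.4 + 0.2q; the wedge ps − pb = 13 gives 3.4 + 0.2q − (100 - 0.3125q) = 13, so q' = 8768/41.
Then pb = 100 − 0.3125·(8768/41) = 1360/41 and ps = 3.4 + 0.2·(8768/41) = 1893/41.
Government outlay = subsidy × quantity = 13 × 8768/41 = 113984/41.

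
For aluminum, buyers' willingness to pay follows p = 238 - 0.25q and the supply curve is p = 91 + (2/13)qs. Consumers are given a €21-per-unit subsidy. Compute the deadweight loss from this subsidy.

Deadweight loss = €546

Pre-subsidy: 238 - 0.25q = 91 + (2/13)q gives q* = 364 and p* = 147.
With the rebate, buyers effectively pay pb = ps − 21, where ps is the price sellers receive.
On the curves, pb = 238 - 0.25q and ps = 91 + (2/13)q; the wedge ps − pb = 21 gives 91 + (2/13)q − (238 - 0.25q) = 21, so q' = 416.
Then pb = 238 − 0.25·416 = 134 and ps = 91 + (2/13)·416 = 155.
The subsidy expands output by 416 − 364 = 52 past the efficient level; on those units the gap between marginal cost and willingness to pay runs from 0 up to 21.
DWL = ½ × 21 × 52 = 546.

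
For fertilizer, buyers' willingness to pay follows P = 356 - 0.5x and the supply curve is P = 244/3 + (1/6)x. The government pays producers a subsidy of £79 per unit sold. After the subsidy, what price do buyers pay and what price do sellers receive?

Pre-subsidy: 356 - 0.5x = 244/3 + (1/6)x gives x* = 412 and P* = 150.
With the subsidy, sellers receive Ps = Pb + 79 for each unit, where Pb is the price buyers pay.
On the curves, Pb = 356 - 0.5x and Ps = 244/3 + (1/6)x; the wedge Ps − Pb = 79 gives 244/3 + (1/6)x − (356 - 0.5x) = 79, so x' = 530.5.
Then Pb = 356 − 0.5·530.5 = 90.75 and Ps = 244/3 + (1/6)·530.5 = 169.75.

Buyers pay £90.75; sellers receive £169.75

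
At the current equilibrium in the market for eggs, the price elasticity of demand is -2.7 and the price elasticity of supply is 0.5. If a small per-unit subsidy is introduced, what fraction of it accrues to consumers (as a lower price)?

Consumer share = 0.15625

For a small subsidy around the equilibrium, the benefit split depends on the relative slopes, which at a point are proportional to the elasticities.
Buyer share = εs/(εs + |εd|) = 0.5/(0.5 + 2.7) = 0.15625; seller share = |εd|/(εs + |εd|) = 0.84375.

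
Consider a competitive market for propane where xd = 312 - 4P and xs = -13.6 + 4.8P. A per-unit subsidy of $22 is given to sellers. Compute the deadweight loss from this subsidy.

Pre-subsidy: 312 - 4P = -13.6 + 4.8P gives P* = 37, x* = 164.
With the subsidy, sellers receive Ps = Pb + 22 for each unit, where Pb is the price buyers pay.
Supply in terms of Pb becomes xs = -13.6 + 4.8(Pb + 22) = 92 + 4.8Pb. Setting this equal to demand: 312 - 4Pb = 92 + 4.8Pb, so Pb = 25.
Sellers receive Ps = 25 + 22 = 47; x' = 312 − 4·25 = 212.
The subsidy expands output by 212 − 164 = 48 past the efficient level; on those units the gap between marginal cost and willingness to pay runs from 0 up to 22.
DWL = ½ × 22 × 48 = 528.

Deadweight loss = $528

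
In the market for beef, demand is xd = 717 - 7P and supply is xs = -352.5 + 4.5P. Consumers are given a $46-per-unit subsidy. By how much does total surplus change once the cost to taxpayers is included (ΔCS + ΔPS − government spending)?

Net change in total surplus = -$2898

Pre-subsidy: 717 - 7P = -352.5 + 4.5P gives P* = 93, x* = 66.
With the rebate, buyers effectively pay Pb = Ps − 46, where Ps is the price sellers receive.
Demand in terms of Ps becomes xd = 717 − 7(Ps − 46) = 1039 - 7Ps. Setting this equal to supply: 1039 - 7Ps = -352.5 + 4.5Ps, so Ps = 121.
Buyers pay Pb = 121 − 46 = 75; x' = -352.5 + 4.5·121 = 192.
ΔCS = ½(66 + 192)(93 − 75) = 2322; ΔPS = ½(66 + 192)(121 − 93) = 3612.
Government spending = 46 × 192 = 8832.
Net change = 2322 + 3612 − 8832 = -2898. The loss equals the DWL triangle ½·46·126.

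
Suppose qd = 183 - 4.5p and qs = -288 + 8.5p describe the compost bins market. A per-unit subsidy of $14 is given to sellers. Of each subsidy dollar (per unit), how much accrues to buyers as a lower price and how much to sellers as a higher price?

Buyers gain 119/13 per unit; sellers gain 63/13 per unit

Pre-subsidy: 183 - 4.5p = -288 + 8.5p gives p* = 471/13, q* = 519/26.
With the subsidy, sellers receive ps = pb + 14 for each unit, where pb is the price buyers pay.
Supply in terms of pb becomes qs = -288 + 8.5(pb + 14) = -169 + 8.5pb. Setting this equal to demand: 183 - 4.5pb = -169 + 8.5pb, so pb = 352/13.
Sellers receive ps = 352/13 + 14 = 534/13; q' = 183 − 4.5·(352/13) = 795/13.
Buyers' price falls by p* − pb = 471/13 − 352/13 = 119/13; sellers' price rises by ps − p* = 534/13 − 471/13 = 63/13.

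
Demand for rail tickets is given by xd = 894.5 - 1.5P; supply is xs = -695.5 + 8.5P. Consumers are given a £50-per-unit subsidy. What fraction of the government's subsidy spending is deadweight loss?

Pre-subsidy: 894.5 - 1.5P = -695.5 + 8.5P gives P* = 159, x* = 656.
With the rebate, buyers effectively pay Pb = Ps − 50, where Ps is the price sellers receive.
Demand in terms of Ps becomes xd = 894.5 − 1.5(Ps − 50) = 969.5 - 1.5Ps. Setting this equal to supply: 969.5 - 1.5Ps = -695.5 + 8.5Ps, so Ps = 166.5.
Buyers pay Pb = 166.5 − 50 = 116.5; x' = -695.5 + 8.5·166.5 = 719.75.
ΔCS = ½(656 + 719.75)(159 − 116.5) = 29234.6875; ΔPS = ½(656 + 719.75)(166.5 − 159) = 5159.0625.
Government spending = 50 × 719.75 = 35987.5.
DWL = ½ × 50 × (719.75 − 656) = 1593.75; fraction = 1593.75 / 35987.5 = 255/5758.

DWL / government spending = 255/5758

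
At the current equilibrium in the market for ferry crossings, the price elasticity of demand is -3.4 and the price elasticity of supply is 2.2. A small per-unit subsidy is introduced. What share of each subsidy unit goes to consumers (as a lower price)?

Consumer share = 11/28

For a small subsidy around the equilibrium, the benefit split depends on the relative slopes, which at a point are proportional to the elasticities.
Buyer share = εs/(εs + |εd|) = 2.2/(2.2 + 3.4) = 11/28; seller share = |εd|/(εs + |εd|) = 17/28.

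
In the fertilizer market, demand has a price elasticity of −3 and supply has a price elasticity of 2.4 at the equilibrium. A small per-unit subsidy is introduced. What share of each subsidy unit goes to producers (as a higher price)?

For a small subsidy around the equilibrium, the benefit split depends on the relative slopes, which at a point are proportional to the elasticities.
Buyer share = εs/(εs + |εd|) = 2.4/(2.4 + 3) = 4/9; seller share = |εd|/(εs + |εd|) = 5/9.
So producers capture 5/9 of the subsidy.

Producer share = 5/9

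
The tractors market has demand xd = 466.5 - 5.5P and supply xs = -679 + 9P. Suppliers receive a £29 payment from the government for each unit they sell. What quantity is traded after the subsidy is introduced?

x' = 131

Pre-subsidy: 466.5 - 5.5P = -679 + 9P gives P* = 79, x* = 32.
With the subsidy, sellers receive Ps = Pb + 29 for each unit, where Pb is the price buyers pay.
Supply in terms of Pb becomes xs = -679 + 9(Pb + 29) = -418 + 9Pb. Setting this equal to demand: 466.5 - 5.5Pb = -418 + 9Pb, so Pb = 61.
Sellers receive Ps = 61 + 29 = 90; x' = 466.5 − 5.5·61 = 131.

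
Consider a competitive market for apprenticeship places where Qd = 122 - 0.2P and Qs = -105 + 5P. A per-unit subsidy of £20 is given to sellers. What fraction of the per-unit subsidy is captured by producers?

Pre-subsidy: 122 - 0.2P = -105 + 5P gives P* = 1135/26, Q* = 2945/26.
With the subsidy, sellers receive Ps = Pb + 20 for each unit, where Pb is the price buyers pay.
Supply in terms of Pb becomes Qs = -105 + 5(Pb + 20) = -5 + 5Pb. Setting this equal to demand: 122 - 0.2Pb = -5 + 5Pb, so Pb = 635/26.
Sellers receive Ps = 635/26 + 20 = 1155/26; Q' = 122 − 0.2·(635/26) = 3045/26.
Buyers' price falls by P* − Pb = 1135/26 − 635/26 = 250/13; sellers' price rises by Ps − P* = 1155/26 − 1135/26 = 10/13.
So producers capture (10/13)/20 = 1/26 of each unit of subsidy.

Producer share = 1/26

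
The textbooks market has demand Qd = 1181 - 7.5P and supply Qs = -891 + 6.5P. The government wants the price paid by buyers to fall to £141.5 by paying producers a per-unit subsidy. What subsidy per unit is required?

Required subsidy s = £14 per unit

At a buyer price of 141.5, quantity demanded is 1181 − 7.5·141.5 = 119.75.
Sellers supply 119.75 only when they receive Ps with -891 + 6.5·Ps = 119.75, i.e. Ps = 155.5.
s = Ps − Pb = 155.5 − 141.5 = 14.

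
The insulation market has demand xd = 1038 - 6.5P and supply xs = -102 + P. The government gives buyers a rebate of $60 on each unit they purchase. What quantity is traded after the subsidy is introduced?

x' = 102

Pre-subsidy: 1038 - 6.5P = -102 + P gives P* = 152, x* = 50.
With the rebate, buyers effectively pay Pb = Ps − 60, where Ps is the price sellers receive.
Demand in terms of Ps becomes xd = 1038 − 6.5(Ps − 60) = 1428 - 6.5Ps. Setting this equal to supply: 1428 - 6.5Ps = -102 + Ps, so Ps = 204.
Buyers pay Pb = 204 − 60 = 144; x' = -102 + 1·204 = 102.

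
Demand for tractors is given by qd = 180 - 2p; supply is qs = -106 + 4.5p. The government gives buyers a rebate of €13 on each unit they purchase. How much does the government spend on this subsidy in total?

Pre-subsidy: 180 - 2p = -106 + 4.5p gives p* = 44, q* = 92.
With the rebate, buyers effectively pay pb = ps − 13, where ps is the price sellers receive.
Demand in terms of ps becomes qd = 180 − 2(ps − 13) = 206 - 2ps. Setting this equal to supply: 206 - 2ps = -106 + 4.5ps, so ps = 48.
Buyers pay pb = 48 − 13 = 35; q' = -106 + 4.5·48 = 110.
Government outlay = subsidy × quantity = 13 × 110 = 1430.

Government cost = €1430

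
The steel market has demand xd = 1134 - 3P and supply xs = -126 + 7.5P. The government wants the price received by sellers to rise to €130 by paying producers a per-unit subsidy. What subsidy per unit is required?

Required subsidy s = €35 per unit

At a seller price of 130, quantity supplied is -126 + 7.5·130 = 849.
Buyers absorb 849 only when they pay Pb with 1134 − 3·Pb = 849, i.e. Pb = 95.
s = Ps − Pb = 130 − 95 = 35.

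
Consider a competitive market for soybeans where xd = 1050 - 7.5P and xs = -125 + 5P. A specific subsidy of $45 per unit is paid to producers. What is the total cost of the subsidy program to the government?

Pre-subsidy: 1050 - 7.5P = -125 + 5P gives P* = 94, x* = 345.
With the subsidy, sellers receive Ps = Pb + 45 for each unit, where Pb is the price buyers pay.
Supply in terms of Pb becomes xs = -125 + 5(Pb + 45) = 100 + 5Pb. Setting this equal to demand: 1050 - 7.5Pb = 100 + 5Pb, so Pb = 76.
Sellers receive Ps = 76 + 45 = 121; x' = 1050 − 7.5·76 = 480.
Government outlay = subsidy × quantity = 45 × 480 = 21600.

Government cost = $21600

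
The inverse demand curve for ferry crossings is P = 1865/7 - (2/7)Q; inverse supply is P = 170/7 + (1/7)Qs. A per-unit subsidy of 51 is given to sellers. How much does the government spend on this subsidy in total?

Government cost = 34884

Pre-subsidy: 1865/7 - (2/7)Q = 170/7 + (1/7)Q gives Q* = 565 and P* = 105.
With the subsidy, sellers receive Ps = Pb + 51 for each unit, where Pb is the price buyers pay.
On the curves, Pb = 1865/7 - (2/7)Q and Ps = 170/7 + (1/7)Q; the wedge Ps − Pb = 51 gives 170/7 + (1/7)Q − (1865/7 - (2/7)Q) = 51, so Q' = 684.
Then Pb = 1865/7 − (2/7)·684 = 71 and Ps = 170/7 + (1/7)·684 = 122.
Government outlay = subsidy × quantity = 51 × 684 = 34884.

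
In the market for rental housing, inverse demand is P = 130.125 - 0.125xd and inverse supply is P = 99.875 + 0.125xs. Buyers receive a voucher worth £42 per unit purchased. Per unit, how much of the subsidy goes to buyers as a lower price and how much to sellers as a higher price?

Buyers gain £21 per unit; sellers gain £21 per unit

Pre-subsidy: 130.125 - 0.125x = 99.875 + 0.125x gives x* = 121 and P* = 115.
With the rebate, buyers effectively pay Pb = Ps − 42, where Ps is the price sellers receive.
On the curves, Pb = 130.125 - 0.125x and Ps = 99.875 + 0.125x; the wedge Ps − Pb = 42 gives 99.875 + 0.125x − (130.125 - 0.125x) = 42, so x' = 289.
Then Pb = 130.125 − 0.125·289 = 94 and Ps = 99.875 + 0.125·289 = 136.
Buyers' price falls by P* − Pb = 115 − 94 = 21; sellers' price rises by Ps − P* = 136 − 115 = 21.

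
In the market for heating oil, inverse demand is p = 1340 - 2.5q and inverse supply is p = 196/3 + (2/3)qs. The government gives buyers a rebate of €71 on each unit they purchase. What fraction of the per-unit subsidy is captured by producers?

Pre-subsidy: 1340 - 2.5q = 196/3 + (2/3)q gives q* = 7648/19 and p* = 6340/19.
With the rebate, buyers effectively pay pb = ps − 71, where ps is the price sellers receive.
On the curves, pb = 1340 - 2.5q and ps = 196/3 + (2/3)q; the wedge ps − pb = 71 gives 196/3 + (2/3)q − (1340 - 2.5q) = 71, so q' = 8074/19.
Then pb = 1340 − 2.5·(8074/19) = 5275/19 and ps = 196/3 + (2/3)·(8074/19) = 6624/19.
Buyers' price falls by p* − pb = 6340/19 − 5275/19 = 1065/19; sellers' price rises by ps − p* = 6624/19 − 6340/19 = 284/19.
So producers capture (284/19)/71 = 4/19 of each unit of subsidy.

Producer share = 4/19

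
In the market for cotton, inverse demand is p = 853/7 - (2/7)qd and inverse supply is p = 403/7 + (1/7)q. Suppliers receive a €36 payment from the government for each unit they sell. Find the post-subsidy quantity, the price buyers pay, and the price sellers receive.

Pre-subsidy: 853/7 - (2/7)q = 403/7 + (1/7)q gives q* = 150 and p* = 79.
With the subsidy, sellers receive ps = pb + 36 for each unit, where pb is the price buyers pay.
On the curves, pb = 853/7 - (2/7)q and ps = 403/7 + (1/7)q; the wedge ps − pb = 36 gives 403/7 + (1/7)q − (853/7 - (2/7)q) = 36, so q' = 234.
Then pb = 853/7 − (2/7)·234 = 55 and ps = 403/7 + (1/7)·234 = 91.

q' = 234; buyers pay €55; sellers receive €91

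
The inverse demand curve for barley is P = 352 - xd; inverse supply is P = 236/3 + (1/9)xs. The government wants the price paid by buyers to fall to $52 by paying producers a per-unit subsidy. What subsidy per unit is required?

Required subsidy s = $60 per unit

At a buyer price of 52, quantity demanded is 352 − 1·52 = 300.
Sellers supply 300 only when they receive Ps = 236/3 + (1/9)·300 = 112.
s = Ps − Pb = 112 − 52 = 60.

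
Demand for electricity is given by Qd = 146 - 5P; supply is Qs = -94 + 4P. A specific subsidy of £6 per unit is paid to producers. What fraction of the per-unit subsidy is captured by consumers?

Pre-subsidy: 146 - 5P = -94 + 4P gives P* = 80/3, Q* = 38/3.
With the subsidy, sellers receive Ps = Pb + 6 for each unit, where Pb is the price buyers pay.
Supply in terms of Pb becomes Qs = -94 + 4(Pb + 6) = -70 + 4Pb. Setting this equal to demand: 146 - 5Pb = -70 + 4Pb, so Pb = 24.
Sellers receive Ps = 24 + 6 = 30; Q' = 146 − 5·24 = 26.
Buyers' price falls by P* − Pb = 80/3 − 24 = 8/3; sellers' price rises by Ps − P* = 30 − 80/3 = 10/3.
So consumers capture (8/3)/6 = 4/9 of each unit of subsidy.

Consumer share = 4/9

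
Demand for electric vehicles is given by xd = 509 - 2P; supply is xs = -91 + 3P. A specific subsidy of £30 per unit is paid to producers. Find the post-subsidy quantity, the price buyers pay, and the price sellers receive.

Pre-subsidy: 509 - 2P = -91 + 3P gives P* = 120, x* = 269.
With the subsidy, sellers receive Ps = Pb + 30 for each unit, where Pb is the price buyers pay.
Supply in terms of Pb becomes xs = -91 + 3(Pb + 30) = -1 + 3Pb. Setting this equal to demand: 509 - 2Pb = -1 + 3Pb, so Pb = 102.
Sellers receive Ps = 102 + 30 = 132; x' = 509 − 2·102 = 305.

x' = 305; buyers pay £102; sellers receive £132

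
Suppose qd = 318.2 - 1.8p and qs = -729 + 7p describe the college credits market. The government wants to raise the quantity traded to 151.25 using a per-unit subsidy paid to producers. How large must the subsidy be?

Required subsidy s = 33 per unit

At q = 151.25, invert demand for the buyer price: pb = (318.2 − 151.25)/1.8 = 92.75; invert supply for the seller price: ps = (151.25 − (-729))/7 = 125.75.
The subsidy must fill the gap: s = ps − pb = 125.75 − 92.75 = 33.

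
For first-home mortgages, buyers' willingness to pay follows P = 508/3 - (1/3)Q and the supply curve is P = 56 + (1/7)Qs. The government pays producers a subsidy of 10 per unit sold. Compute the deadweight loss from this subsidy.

Deadweight loss = 105

Pre-subsidy: 508/3 - (1/3)Q = 56 + (1/7)Q gives Q* = 238 and P* = 90.
With the subsidy, sellers receive Ps = Pb + 10 for each unit, where Pb is the price buyers pay.
On the curves, Pb = 508/3 - (1/3)Q and Ps = 56 + (1/7)Q; the wedge Ps − Pb = 10 gives 56 + (1/7)Q − (508/3 - (1/3)Q) = 10, so Q' = 259.
Then Pb = 508/3 − (1/3)·259 = 83 and Ps = 56 + (1/7)·259 = 93.
The subsidy expands output by 259 − 238 = 21 past the efficient level; on those units the gap between marginal cost and willingness to pay runs from 0 up to 10.
DWL = ½ × 10 × 21 = 105.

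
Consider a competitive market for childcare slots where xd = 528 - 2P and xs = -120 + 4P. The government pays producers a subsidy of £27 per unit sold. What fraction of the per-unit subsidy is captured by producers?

Pre-subsidy: 528 - 2P = -120 + 4P gives P* = 108, x* = 312.
With the subsidy, sellers receive Ps = Pb + 27 for each unit, where Pb is the price buyers pay.
Supply in terms of Pb becomes xs = -120 + 4(Pb + 27) = -12 + 4Pb. Setting this equal to demand: 528 - 2Pb = -12 + 4Pb, so Pb = 90.
Sellers receive Ps = 90 + 27 = 117; x' = 528 − 2·90 = 348.
Buyers' price falls by P* − Pb = 108 − 90 = 18; sellers' price rises by Ps − P* = 117 − 108 = 9.
So producers capture 9/27 = 1/3 of each unit of subsidy.

Producer share = 1/3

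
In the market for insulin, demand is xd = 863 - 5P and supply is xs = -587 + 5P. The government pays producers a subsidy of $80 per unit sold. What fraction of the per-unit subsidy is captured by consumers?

Pre-subsidy: 863 - 5P = -587 + 5P gives P* = 145, x* = 138.
With the subsidy, sellers receive Ps = Pb + 80 for each unit, where Pb is the price buyers pay.
Supply in terms of Pb becomes xs = -587 + 5(Pb + 80) = -187 + 5Pb. Setting this equal to demand: 863 - 5Pb = -187 + 5Pb, so Pb = 105.
Sellers receive Ps = 105 + 80 = 185; x' = 863 − 5·105 = 338.
Buyers' price falls by P* − Pb = 145 − 105 = 40; sellers' price rises by Ps − P* = 185 − 145 = 40.
So consumers capture 40/80 = 0.5 of each unit of subsidy.

Consumer share = 0.5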